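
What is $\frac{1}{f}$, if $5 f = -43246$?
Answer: $- \frac{5}{43246} \approx -0.00011562$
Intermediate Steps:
$f = - \frac{43246}{5}$ ($f = \frac{1}{5} \left(-43246\right) = - \frac{43246}{5} \approx -8649.2$)
$\frac{1}{f} = \frac{1}{- \frac{43246}{5}} = - \frac{5}{43246}$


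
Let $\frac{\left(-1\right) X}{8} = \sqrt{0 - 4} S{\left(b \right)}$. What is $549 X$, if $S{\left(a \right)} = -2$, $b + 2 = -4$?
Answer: $17568 i \approx 17568.0 i$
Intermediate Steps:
$b = -6$ ($b = -2 - 4 = -6$)
$X = 32 i$ ($X = - 8 \sqrt{0 - 4} \left(-2\right) = - 8 \sqrt{-4} \left(-2\right) = - 8 \cdot 2 i \left(-2\right) = - 8 \left(- 4 i\right) = 32 i \approx 32.0 i$)
$549 X = 549 \cdot 32 i = 17568 i$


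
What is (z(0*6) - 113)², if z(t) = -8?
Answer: 14641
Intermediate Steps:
(z(0*6) - 113)² = (-8 - 113)² = (-121)² = 14641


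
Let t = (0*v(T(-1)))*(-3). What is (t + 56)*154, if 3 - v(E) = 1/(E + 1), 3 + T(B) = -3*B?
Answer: 8624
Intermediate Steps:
T(B) = -3 - 3*B
v(E) = 3 - 1/(1 + E) (v(E) = 3 - 1/(E + 1) = 3 - 1/(1 + E))
t = 0 (t = (0*((2 + 3*(-3 - 3*(-1)))/(1 + (-3 - 3*(-1)))))*(-3) = (0*((2 + 3*(-3 + 3))/(1 + (-3 + 3))))*(-3) = (0*((2 + 3*0)/(1 + 0)))*(-3) = (0*((2 + 0)/1))*(-3) = (0*(1*2))*(-3) = (0*2)*(-3) = 0*(-3) = 0)
(t + 56)*154 = (0 + 56)*154 = 56*154 = 8624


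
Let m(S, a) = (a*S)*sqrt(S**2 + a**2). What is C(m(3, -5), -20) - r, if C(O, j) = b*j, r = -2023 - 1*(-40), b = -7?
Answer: 2123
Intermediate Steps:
r = -1983 (r = -2023 + 40 = -1983)
m(S, a) = S*a*sqrt(S**2 + a**2) (m(S, a) = (S*a)*sqrt(S**2 + a**2) = S*a*sqrt(S**2 + a**2))
C(O, j) = -7*j
C(m(3, -5), -20) - r = -7*(-20) - 1*(-1983) = 140 + 1983 = 2123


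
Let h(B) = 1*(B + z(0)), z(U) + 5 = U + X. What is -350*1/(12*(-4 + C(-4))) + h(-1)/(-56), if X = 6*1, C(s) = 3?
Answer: 175/6 ≈ 29.167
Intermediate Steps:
X = 6
z(U) = 1 + U (z(U) = -5 + (U + 6) = -5 + (6 + U) = 1 + U)
h(B) = 1 + B (h(B) = 1*(B + (1 + 0)) = 1*(B + 1) = 1*(1 + B) = 1 + B)
-350*1/(12*(-4 + C(-4))) + h(-1)/(-56) = -350*1/(12*(-4 + 3)) + (1 - 1)/(-56) = -350/(12*(-1)) + 0*(-1/56) = -350/(-12) + 0 = -350*(-1/12) + 0 = 175/6 + 0 = 175/6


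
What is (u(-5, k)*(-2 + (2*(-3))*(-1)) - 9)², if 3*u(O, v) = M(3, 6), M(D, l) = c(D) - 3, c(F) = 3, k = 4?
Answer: 81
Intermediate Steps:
M(D, l) = 0 (M(D, l) = 3 - 3 = 0)
u(O, v) = 0 (u(O, v) = (⅓)*0 = 0)
(u(-5, k)*(-2 + (2*(-3))*(-1)) - 9)² = (0*(-2 + (2*(-3))*(-1)) - 9)² = (0*(-2 - 6*(-1)) - 9)² = (0*(-2 + 6) - 9)² = (0*4 - 9)² = (0 - 9)² = (-9)² = 81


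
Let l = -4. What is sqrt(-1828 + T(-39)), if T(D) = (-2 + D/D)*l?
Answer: 4*I*sqrt(114) ≈ 42.708*I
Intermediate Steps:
T(D) = 4 (T(D) = (-2 + D/D)*(-4) = (-2 + 1)*(-4) = -1*(-4) = 4)
sqrt(-1828 + T(-39)) = sqrt(-1828 + 4) = sqrt(-1824) = 4*I*sqrt(114)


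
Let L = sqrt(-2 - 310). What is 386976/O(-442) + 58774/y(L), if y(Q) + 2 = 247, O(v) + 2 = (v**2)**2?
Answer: 1121616394525738/4675468830515 ≈ 239.89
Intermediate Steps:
O(v) = -2 + v**4 (O(v) = -2 + (v**2)**2 = -2 + v**4)
L = 2*I*sqrt(78) (L = sqrt(-312) = 2*I*sqrt(78) ≈ 17.664*I)
y(Q) = 245 (y(Q) = -2 + 247 = 245)
386976/O(-442) + 58774/y(L) = 386976/(-2 + (-442)**4) + 58774/245 = 386976/(-2 + 38167092496) + 58774*(1/245) = 386976/38167092494 + 58774/245 = 386976*(1/38167092494) + 58774/245 = 193488/19083546247 + 58774/245 = 1121616394525738/4675468830515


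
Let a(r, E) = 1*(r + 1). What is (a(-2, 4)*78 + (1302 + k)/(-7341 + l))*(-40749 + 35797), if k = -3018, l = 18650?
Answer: 4376666736/11309 ≈ 3.8701e+5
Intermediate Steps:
a(r, E) = 1 + r (a(r, E) = 1*(1 + r) = 1 + r)
(a(-2, 4)*78 + (1302 + k)/(-7341 + l))*(-40749 + 35797) = ((1 - 2)*78 + (1302 - 3018)/(-7341 + 18650))*(-40749 + 35797) = (-1*78 - 1716/11309)*(-4952) = (-78 - 1716*1/11309)*(-4952) = (-78 - 1716/11309)*(-4952) = -883818/11309*(-4952) = 4376666736/11309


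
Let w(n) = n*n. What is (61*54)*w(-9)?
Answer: 266814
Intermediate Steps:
w(n) = n**2
(61*54)*w(-9) = (61*54)*(-9)**2 = 3294*81 = 266814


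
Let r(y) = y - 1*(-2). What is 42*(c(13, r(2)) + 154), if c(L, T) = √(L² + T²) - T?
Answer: 6300 + 42*√185 ≈ 6871.3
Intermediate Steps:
r(y) = 2 + y (r(y) = y + 2 = 2 + y)
42*(c(13, r(2)) + 154) = 42*((√(13² + (2 + 2)²) - (2 + 2)) + 154) = 42*((√(169 + 4²) - 1*4) + 154) = 42*((√(169 + 16) - 4) + 154) = 42*((√185 - 4) + 154) = 42*((-4 + √185) + 154) = 42*(150 + √185) = 6300 + 42*√185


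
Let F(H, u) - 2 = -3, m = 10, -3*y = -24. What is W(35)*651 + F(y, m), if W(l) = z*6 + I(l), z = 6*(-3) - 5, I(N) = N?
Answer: -67054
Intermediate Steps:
y = 8 (y = -⅓*(-24) = 8)
F(H, u) = -1 (F(H, u) = 2 - 3 = -1)
z = -23 (z = -18 - 5 = -23)
W(l) = -138 + l (W(l) = -23*6 + l = -138 + l)
W(35)*651 + F(y, m) = (-138 + 35)*651 - 1 = -103*651 - 1 = -67053 - 1 = -67054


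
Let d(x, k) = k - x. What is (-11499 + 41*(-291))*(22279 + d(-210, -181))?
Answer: -522676440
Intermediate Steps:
(-11499 + 41*(-291))*(22279 + d(-210, -181)) = (-11499 + 41*(-291))*(22279 + (-181 - 1*(-210))) = (-11499 - 11931)*(22279 + (-181 + 210)) = -23430*(22279 + 29) = -23430*22308 = -522676440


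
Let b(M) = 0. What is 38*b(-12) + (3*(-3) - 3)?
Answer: -12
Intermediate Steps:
38*b(-12) + (3*(-3) - 3) = 38*0 + (3*(-3) - 3) = 0 + (-9 - 3) = 0 - 12 = -12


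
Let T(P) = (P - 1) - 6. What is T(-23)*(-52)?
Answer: 1560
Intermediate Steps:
T(P) = -7 + P (T(P) = (-1 + P) - 6 = -7 + P)
T(-23)*(-52) = (-7 - 23)*(-52) = -30*(-52) = 1560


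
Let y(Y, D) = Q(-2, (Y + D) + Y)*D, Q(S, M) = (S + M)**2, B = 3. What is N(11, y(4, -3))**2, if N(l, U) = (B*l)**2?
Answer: 1185921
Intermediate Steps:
Q(S, M) = (M + S)**2
y(Y, D) = D*(-2 + D + 2*Y)**2 (y(Y, D) = (((Y + D) + Y) - 2)**2*D = (((D + Y) + Y) - 2)**2*D = ((D + 2*Y) - 2)**2*D = (-2 + D + 2*Y)**2*D = D*(-2 + D + 2*Y)**2)
N(l, U) = 9*l**2 (N(l, U) = (3*l)**2 = 9*l**2)
N(11, y(4, -3))**2 = (9*11**2)**2 = (9*121)**2 = 1089**2 = 1185921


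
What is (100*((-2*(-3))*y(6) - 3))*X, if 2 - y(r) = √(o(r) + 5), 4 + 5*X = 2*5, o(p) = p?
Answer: 1080 - 720*√11 ≈ -1308.0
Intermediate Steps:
X = 6/5 (X = -⅘ + (2*5)/5 = -⅘ + (⅕)*10 = -⅘ + 2 = 6/5 ≈ 1.2000)
y(r) = 2 - √(5 + r) (y(r) = 2 - √(r + 5) = 2 - √(5 + r))
(100*((-2*(-3))*y(6) - 3))*X = (100*((-2*(-3))*(2 - √(5 + 6)) - 3))*(6/5) = (100*(6*(2 - √11) - 3))*(6/5) = (100*((12 - 6*√11) - 3))*(6/5) = (100*(9 - 6*√11))*(6/5) = (900 - 600*√11)*(6/5) = 1080 - 720*√11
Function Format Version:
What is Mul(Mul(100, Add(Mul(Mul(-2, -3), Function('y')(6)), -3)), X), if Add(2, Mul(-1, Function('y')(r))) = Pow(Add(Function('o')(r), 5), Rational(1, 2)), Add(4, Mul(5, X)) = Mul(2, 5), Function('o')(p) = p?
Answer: Add(1080, Mul(-720, Pow(11, Rational(1, 2)))) ≈ -1308.0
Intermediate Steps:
X = Rational(6, 5) (X = Add(Rational(-4, 5), Mul(Rational(1, 5), Mul(2, 5))) = Add(Rational(-4, 5), Mul(Rational(1, 5), 10)) = Add(Rational(-4, 5), 2) = Rational(6, 5) ≈ 1.2000)
Function('y')(r) = Add(2, Mul(-1, Pow(Add(5, r), Rational(1, 2)))) (Function('y')(r) = Add(2, Mul(-1, Pow(Add(r, 5), Rational(1, 2)))) = Add(2, Mul(-1, Pow(Add(5, r), Rational(1, 2)))))
Mul(Mul(100, Add(Mul(Mul(-2, -3), Function('y')(6)), -3)), X) = Mul(Mul(100, Add(Mul(Mul(-2, -3), Add(2, Mul(-1, Pow(Add(5, 6), Rational(1, 2))))), -3)), Rational(6, 5)) = Mul(Mul(100, Add(Mul(6, Add(2, Mul(-1, Pow(11, Rational(1, 2))))), -3)), Rational(6, 5)) = Mul(Mul(100, Add(Add(12, Mul(-6, Pow(11, Rational(1, 2)))), -3)), Rational(6, 5)) = Mul(Mul(100, Add(9, Mul(-6, Pow(11, Rational(1, 2))))), Rational(6, 5)) = Mul(Add(900, Mul(-600, Pow(11, Rational(1, 2)))), Rational(6, 5)) = Add(1080, Mul(-720, Pow(11, Rational(1, 2))))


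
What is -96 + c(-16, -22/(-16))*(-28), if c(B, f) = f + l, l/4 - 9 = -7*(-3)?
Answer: -6989/2 ≈ -3494.5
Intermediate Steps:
l = 120 (l = 36 + 4*(-7*(-3)) = 36 + 4*21 = 36 + 84 = 120)
c(B, f) = 120 + f (c(B, f) = f + 120 = 120 + f)
-96 + c(-16, -22/(-16))*(-28) = -96 + (120 - 22/(-16))*(-28) = -96 + (120 - 22*(-1/16))*(-28) = -96 + (120 + 11/8)*(-28) = -96 + (971/8)*(-28) = -96 - 6797/2 = -6989/2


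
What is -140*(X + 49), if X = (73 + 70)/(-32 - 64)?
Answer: -159635/24 ≈ -6651.5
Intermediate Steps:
X = -143/96 (X = 143/(-96) = 143*(-1/96) = -143/96 ≈ -1.4896)
-140*(X + 49) = -140*(-143/96 + 49) = -140*4561/96 = -159635/24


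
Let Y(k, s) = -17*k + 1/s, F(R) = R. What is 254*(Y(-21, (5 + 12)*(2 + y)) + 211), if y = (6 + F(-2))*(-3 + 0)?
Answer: 12262993/85 ≈ 1.4427e+5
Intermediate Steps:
y = -12 (y = (6 - 2)*(-3 + 0) = 4*(-3) = -12)
Y(k, s) = 1/s - 17*k
254*(Y(-21, (5 + 12)*(2 + y)) + 211) = 254*((1/((5 + 12)*(2 - 12)) - 17*(-21)) + 211) = 254*((1/(17*(-10)) + 357) + 211) = 254*((1/(-170) + 357) + 211) = 254*((-1/170 + 357) + 211) = 254*(60689/170 + 211) = 254*(96559/170) = 12262993/85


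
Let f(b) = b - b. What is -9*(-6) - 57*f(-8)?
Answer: 54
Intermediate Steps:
f(b) = 0
-9*(-6) - 57*f(-8) = -9*(-6) - 57*0 = 54 + 0 = 54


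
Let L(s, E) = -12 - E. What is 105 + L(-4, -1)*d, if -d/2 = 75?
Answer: 1755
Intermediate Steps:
d = -150 (d = -2*75 = -150)
105 + L(-4, -1)*d = 105 + (-12 - 1*(-1))*(-150) = 105 + (-12 + 1)*(-150) = 105 - 11*(-150) = 105 + 1650 = 1755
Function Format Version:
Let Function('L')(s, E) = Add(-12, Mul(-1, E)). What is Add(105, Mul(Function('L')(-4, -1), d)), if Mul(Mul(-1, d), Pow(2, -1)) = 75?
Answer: 1755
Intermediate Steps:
d = -150 (d = Mul(-2, 75) = -150)
Add(105, Mul(Function('L')(-4, -1), d)) = Add(105, Mul(Add(-12, Mul(-1, -1)), -150)) = Add(105, Mul(Add(-12, 1), -150)) = Add(105, Mul(-11, -150)) = Add(105, 1650) = 1755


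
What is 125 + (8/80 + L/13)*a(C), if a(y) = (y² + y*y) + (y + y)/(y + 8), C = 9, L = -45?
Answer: -467557/1105 ≈ -423.13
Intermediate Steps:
a(y) = 2*y² + 2*y/(8 + y) (a(y) = (y² + y²) + (2*y)/(8 + y) = 2*y² + 2*y/(8 + y))
125 + (8/80 + L/13)*a(C) = 125 + (8/80 - 45/13)*(2*9*(1 + 9² + 8*9)/(8 + 9)) = 125 + (8*(1/80) - 45*1/13)*(2*9*(1 + 81 + 72)/17) = 125 + (⅒ - 45/13)*(2*9*(1/17)*154) = 125 - 437/130*2772/17 = 125 - 605682/1105 = -467557/1105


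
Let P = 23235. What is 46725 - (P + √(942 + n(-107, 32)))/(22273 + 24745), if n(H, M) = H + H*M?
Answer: 2196892815/47018 - I*√2589/47018 ≈ 46725.0 - 0.0010822*I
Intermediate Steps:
46725 - (P + √(942 + n(-107, 32)))/(22273 + 24745) = 46725 - (23235 + √(942 - 107*(1 + 32)))/(22273 + 24745) = 46725 - (23235 + √(942 - 107*33))/47018 = 46725 - (23235 + √(942 - 3531))/47018 = 46725 - (23235 + √(-2589))/47018 = 46725 - (23235 + I*√2589)/47018 = 46725 - (23235/47018 + I*√2589/47018) = 46725 + (-23235/47018 - I*√2589/47018) = 2196892815/47018 - I*√2589/47018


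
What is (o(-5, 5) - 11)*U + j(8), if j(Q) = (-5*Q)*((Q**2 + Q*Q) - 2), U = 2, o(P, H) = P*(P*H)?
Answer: -4812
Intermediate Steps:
o(P, H) = H*P**2 (o(P, H) = P*(H*P) = H*P**2)
j(Q) = -5*Q*(-2 + 2*Q**2) (j(Q) = (-5*Q)*((Q**2 + Q**2) - 2) = (-5*Q)*(2*Q**2 - 2) = (-5*Q)*(-2 + 2*Q**2) = -5*Q*(-2 + 2*Q**2))
(o(-5, 5) - 11)*U + j(8) = (5*(-5)**2 - 11)*2 + 10*8*(1 - 1*8**2) = (5*25 - 11)*2 + 10*8*(1 - 1*64) = (125 - 11)*2 + 10*8*(1 - 64) = 114*2 + 10*8*(-63) = 228 - 5040 = -4812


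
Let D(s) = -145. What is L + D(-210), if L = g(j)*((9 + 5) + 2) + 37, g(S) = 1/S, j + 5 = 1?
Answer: -112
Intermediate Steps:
j = -4 (j = -5 + 1 = -4)
L = 33 (L = ((9 + 5) + 2)/(-4) + 37 = -(14 + 2)/4 + 37 = -¼*16 + 37 = -4 + 37 = 33)
L + D(-210) = 33 - 145 = -112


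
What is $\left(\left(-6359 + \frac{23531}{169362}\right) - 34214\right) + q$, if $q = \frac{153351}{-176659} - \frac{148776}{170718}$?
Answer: $- \frac{34540932553013793919}{851294456289774} \approx -40575.0$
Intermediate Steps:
$q = - \frac{8743732567}{5026478527}$ ($q = 153351 \left(- \frac{1}{176659}\right) - \frac{24796}{28453} = - \frac{153351}{176659} - \frac{24796}{28453} = - \frac{8743732567}{5026478527} \approx -1.7395$)
$\left(\left(-6359 + \frac{23531}{169362}\right) - 34214\right) + q = \left(\left(-6359 + \frac{23531}{169362}\right) - 34214\right) - \frac{8743732567}{5026478527} = \left(- \frac{1076949427}{169362} - 34214\right) - \frac{8743732567}{5026478527} = - \frac{6871500895}{169362} - \frac{8743732567}{5026478527} = - \frac{34540932553013793919}{851294456289774}$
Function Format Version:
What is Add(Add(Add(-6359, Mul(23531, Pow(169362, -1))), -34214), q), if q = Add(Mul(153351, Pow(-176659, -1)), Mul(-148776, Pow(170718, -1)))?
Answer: Rational(-34540932553013793919, 851294456289774) ≈ -40575.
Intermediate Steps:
q = Rational(-8743732567, 5026478527) (q = Add(Mul(153351, Rational(-1, 176659)), Mul(-148776, Rational(1, 170718))) = Add(Rational(-153351, 176659), Rational(-24796, 28453)) = Rational(-8743732567, 5026478527) ≈ -1.7395)
Add(Add(Add(-6359, Mul(23531, Pow(169362, -1))), -34214), q) = Add(Add(Add(-6359, Mul(23531, Pow(169362, -1))), -34214), Rational(-8743732567, 5026478527)) = Add(Add(Add(-6359, Mul(23531, Rational(1, 169362))), -34214), Rational(-8743732567, 5026478527)) = Add(Add(Add(-6359, Rational(23531, 169362)), -34214), Rational(-8743732567, 5026478527)) = Add(Add(Rational(-1076949427, 169362), -34214), Rational(-8743732567, 5026478527)) = Add(Rational(-6871500895, 169362), Rational(-8743732567, 5026478527)) = Rational(-34540932553013793919, 851294456289774)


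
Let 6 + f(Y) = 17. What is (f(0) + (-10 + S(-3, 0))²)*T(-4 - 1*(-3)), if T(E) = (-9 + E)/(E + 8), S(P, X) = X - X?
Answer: -1110/7 ≈ -158.57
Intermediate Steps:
S(P, X) = 0
f(Y) = 11 (f(Y) = -6 + 17 = 11)
T(E) = (-9 + E)/(8 + E)
(f(0) + (-10 + S(-3, 0))²)*T(-4 - 1*(-3)) = (11 + (-10 + 0)²)*((-9 + (-4 - 1*(-3)))/(8 + (-4 - 1*(-3)))) = (11 + (-10)²)*((-9 + (-4 + 3))/(8 + (-4 + 3))) = (11 + 100)*((-9 - 1)/(8 - 1)) = 111*(-10/7) = -1110/7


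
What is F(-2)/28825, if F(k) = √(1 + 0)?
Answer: 1/28825 ≈ 3.4692e-5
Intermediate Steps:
F(k) = 1 (F(k) = √1 = 1)
F(-2)/28825 = 1/28825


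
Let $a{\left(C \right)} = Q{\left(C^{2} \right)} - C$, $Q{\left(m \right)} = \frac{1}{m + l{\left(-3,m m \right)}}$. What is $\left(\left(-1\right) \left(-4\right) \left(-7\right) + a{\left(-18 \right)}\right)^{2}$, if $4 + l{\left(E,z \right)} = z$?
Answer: $\frac{1108722655681}{11087247616} \approx 100.0$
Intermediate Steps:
$l{\left(E,z \right)} = -4 + z$
$Q{\left(m \right)} = \frac{1}{-4 + m + m^{2}}$ ($Q{\left(m \right)} = \frac{1}{m + \left(-4 + m m\right)} = \frac{1}{m + \left(-4 + m^{2}\right)} = \frac{1}{-4 + m + m^{2}}$)
$a{\left(C \right)} = \frac{1}{-4 + C^{2} + C^{4}} - C$ ($a{\left(C \right)} = \frac{1}{-4 + C^{2} + \left(C^{2}\right)^{2}} - C = \frac{1}{-4 + C^{2} + C^{4}} - C$)
$\left(\left(-1\right) \left(-4\right) \left(-7\right) + a{\left(-18 \right)}\right)^{2} = \left(\left(-1\right) \left(-4\right) \left(-7\right) + \frac{1 - - 18 \left(-4 + \left(-18\right)^{2} + \left(-18\right)^{4}\right)}{-4 + \left(-18\right)^{2} + \left(-18\right)^{4}}\right)^{2} = \left(4 \left(-7\right) + \frac{1 - - 18 \left(-4 + 324 + 104976\right)}{-4 + 324 + 104976}\right)^{2} = \left(-28 + \frac{1 - \left(-18\right) 105296}{105296}\right)^{2} = \left(-28 + \frac{1 + 1895328}{105296}\right)^{2} = \left(-28 + \frac{1}{105296} \cdot 1895329\right)^{2} = \left(-28 + \frac{1895329}{105296}\right)^{2} = \left(- \frac{1052959}{105296}\right)^{2} = \frac{1108722655681}{11087247616}$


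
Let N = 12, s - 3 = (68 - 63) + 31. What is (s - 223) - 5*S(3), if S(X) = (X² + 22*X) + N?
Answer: -619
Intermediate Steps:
s = 39 (s = 3 + ((68 - 63) + 31) = 3 + (5 + 31) = 3 + 36 = 39)
S(X) = 12 + X² + 22*X (S(X) = (X² + 22*X) + 12 = 12 + X² + 22*X)
(s - 223) - 5*S(3) = (39 - 223) - 5*(12 + 3² + 22*3) = -184 - 5*(12 + 9 + 66) = -184 - 5*87 = -184 - 435 = -619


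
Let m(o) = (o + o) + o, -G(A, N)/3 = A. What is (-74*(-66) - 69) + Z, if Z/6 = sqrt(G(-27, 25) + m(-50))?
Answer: 4815 + 6*I*sqrt(69) ≈ 4815.0 + 49.84*I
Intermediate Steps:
G(A, N) = -3*A
m(o) = 3*o (m(o) = 2*o + o = 3*o)
Z = 6*I*sqrt(69) (Z = 6*sqrt(-3*(-27) + 3*(-50)) = 6*sqrt(81 - 150) = 6*sqrt(-69) = 6*(I*sqrt(69)) = 6*I*sqrt(69) ≈ 49.84*I)
(-74*(-66) - 69) + Z = (-74*(-66) - 69) + 6*I*sqrt(69) = (4884 - 69) + 6*I*sqrt(69) = 4815 + 6*I*sqrt(69)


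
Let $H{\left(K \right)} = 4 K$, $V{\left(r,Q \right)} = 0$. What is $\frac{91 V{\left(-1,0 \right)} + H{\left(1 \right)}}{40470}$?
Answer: $\frac{2}{20235} \approx 9.8839 \cdot 10^{-5}$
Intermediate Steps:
$\frac{91 V{\left(-1,0 \right)} + H{\left(1 \right)}}{40470} = \frac{91 \cdot 0 + 4 \cdot 1}{40470} = \left(0 + 4\right) \frac{1}{40470} = 4 \cdot \frac{1}{40470} = \frac{2}{20235}$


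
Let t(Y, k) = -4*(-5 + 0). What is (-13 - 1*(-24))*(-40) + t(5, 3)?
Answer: -420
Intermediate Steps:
t(Y, k) = 20 (t(Y, k) = -4*(-5) = 20)
(-13 - 1*(-24))*(-40) + t(5, 3) = (-13 - 1*(-24))*(-40) + 20 = (-13 + 24)*(-40) + 20 = 11*(-40) + 20 = -440 + 20 = -420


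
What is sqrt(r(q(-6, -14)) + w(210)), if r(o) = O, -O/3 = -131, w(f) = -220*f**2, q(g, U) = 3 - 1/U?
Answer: I*sqrt(9701607) ≈ 3114.7*I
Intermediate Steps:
O = 393 (O = -3*(-131) = 393)
r(o) = 393
sqrt(r(q(-6, -14)) + w(210)) = sqrt(393 - 220*210**2) = sqrt(393 - 220*44100) = sqrt(393 - 9702000) = sqrt(-9701607) = I*sqrt(9701607)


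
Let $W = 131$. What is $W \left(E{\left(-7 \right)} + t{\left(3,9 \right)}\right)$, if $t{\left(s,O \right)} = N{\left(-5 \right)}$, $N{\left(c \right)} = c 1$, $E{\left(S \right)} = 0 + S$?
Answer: $-1572$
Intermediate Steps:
$E{\left(S \right)} = S$
$N{\left(c \right)} = c$
$t{\left(s,O \right)} = -5$
$W \left(E{\left(-7 \right)} + t{\left(3,9 \right)}\right) = 131 \left(-7 - 5\right) = 131 \left(-12\right) = -1572$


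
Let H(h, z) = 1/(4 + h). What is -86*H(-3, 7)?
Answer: -86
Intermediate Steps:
-86*H(-3, 7) = -86/(4 - 3) = -86/1 = -86*1 = -86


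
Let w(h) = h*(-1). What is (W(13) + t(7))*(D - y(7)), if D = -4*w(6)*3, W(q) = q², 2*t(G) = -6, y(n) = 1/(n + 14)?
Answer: 250826/21 ≈ 11944.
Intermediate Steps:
y(n) = 1/(14 + n)
t(G) = -3 (t(G) = (½)*(-6) = -3)
w(h) = -h
D = 72 (D = -(-4)*6*3 = -4*(-6)*3 = 24*3 = 72)
(W(13) + t(7))*(D - y(7)) = (13² - 3)*(72 - 1/(14 + 7)) = (169 - 3)*(72 - 1/21) = 166*(72 - 1*1/21) = 166*(72 - 1/21) = 166*(1511/21) = 250826/21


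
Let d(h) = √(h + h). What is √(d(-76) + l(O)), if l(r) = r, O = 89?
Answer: √(89 + 2*I*√38) ≈ 9.4565 + 0.65187*I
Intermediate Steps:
d(h) = √2*√h (d(h) = √(2*h) = √2*√h)
√(d(-76) + l(O)) = √(√2*√(-76) + 89) = √(√2*(2*I*√19) + 89) = √(2*I*√38 + 89) = √(89 + 2*I*√38)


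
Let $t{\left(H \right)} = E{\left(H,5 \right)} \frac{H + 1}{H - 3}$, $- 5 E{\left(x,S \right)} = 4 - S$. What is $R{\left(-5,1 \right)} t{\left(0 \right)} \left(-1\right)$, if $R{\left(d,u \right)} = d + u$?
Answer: $- \frac{4}{15} \approx -0.26667$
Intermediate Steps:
$E{\left(x,S \right)} = - \frac{4}{5} + \frac{S}{5}$ ($E{\left(x,S \right)} = - \frac{4 - S}{5} = - \frac{4}{5} + \frac{S}{5}$)
$t{\left(H \right)} = \frac{1 + H}{5 \left(-3 + H\right)}$ ($t{\left(H \right)} = \left(- \frac{4}{5} + \frac{1}{5} \cdot 5\right) \frac{H + 1}{H - 3} = \left(- \frac{4}{5} + 1\right) \frac{1 + H}{-3 + H} = \frac{\frac{1}{-3 + H} \left(1 + H\right)}{5} = \frac{1 + H}{5 \left(-3 + H\right)}$)
$R{\left(-5,1 \right)} t{\left(0 \right)} \left(-1\right) = \left(-5 + 1\right) \frac{1 + 0}{5 \left(-3 + 0\right)} \left(-1\right) = - 4 \cdot \frac{1}{5} \frac{1}{-3} \cdot 1 \left(-1\right) = - 4 \cdot \frac{1}{5} \left(- \frac{1}{3}\right) 1 \left(-1\right) = \left(-4\right) \left(- \frac{1}{15}\right) \left(-1\right) = \frac{4}{15} \left(-1\right) = - \frac{4}{15}$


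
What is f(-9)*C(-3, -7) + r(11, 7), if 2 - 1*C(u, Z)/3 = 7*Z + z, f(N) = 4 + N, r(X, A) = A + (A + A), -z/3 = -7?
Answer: -429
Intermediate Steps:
z = 21 (z = -3*(-7) = 21)
r(X, A) = 3*A (r(X, A) = A + 2*A = 3*A)
C(u, Z) = -57 - 21*Z (C(u, Z) = 6 - 3*(7*Z + 21) = 6 - 3*(21 + 7*Z) = 6 + (-63 - 21*Z) = -57 - 21*Z)
f(-9)*C(-3, -7) + r(11, 7) = (4 - 9)*(-57 - 21*(-7)) + 3*7 = -5*(-57 + 147) + 21 = -5*90 + 21 = -450 + 21 = -429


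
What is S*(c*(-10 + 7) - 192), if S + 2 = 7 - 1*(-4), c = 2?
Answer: -1782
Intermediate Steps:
S = 9 (S = -2 + (7 - 1*(-4)) = -2 + (7 + 4) = -2 + 11 = 9)
S*(c*(-10 + 7) - 192) = 9*(2*(-10 + 7) - 192) = 9*(2*(-3) - 192) = 9*(-6 - 192) = 9*(-198) = -1782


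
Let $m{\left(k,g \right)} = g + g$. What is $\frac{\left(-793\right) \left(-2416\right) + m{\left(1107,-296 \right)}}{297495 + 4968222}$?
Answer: $\frac{638432}{1755239} \approx 0.36373$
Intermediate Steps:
$m{\left(k,g \right)} = 2 g$
$\frac{\left(-793\right) \left(-2416\right) + m{\left(1107,-296 \right)}}{297495 + 4968222} = \frac{\left(-793\right) \left(-2416\right) + 2 \left(-296\right)}{297495 + 4968222} = \frac{1915888 - 592}{5265717} = 1915296 \cdot \frac{1}{5265717} = \frac{638432}{1755239}$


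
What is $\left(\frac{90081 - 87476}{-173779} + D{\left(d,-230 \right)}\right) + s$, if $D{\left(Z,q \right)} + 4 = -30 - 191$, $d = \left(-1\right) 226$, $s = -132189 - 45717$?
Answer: $- \frac{30955429654}{173779} \approx -1.7813 \cdot 10^{5}$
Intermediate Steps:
$s = -177906$
$d = -226$
$D{\left(Z,q \right)} = -225$ ($D{\left(Z,q \right)} = -4 - 221 = -225$)
$\left(\frac{90081 - 87476}{-173779} + D{\left(d,-230 \right)}\right) + s = \left(\frac{90081 - 87476}{-173779} - 225\right) - 177906 = \left(\left(90081 - 87476\right) \left(- \frac{1}{173779}\right) - 225\right) - 177906 = \left(2605 \left(- \frac{1}{173779}\right) - 225\right) - 177906 = \left(- \frac{2605}{173779} - 225\right) - 177906 = - \frac{39102880}{173779} - 177906 = - \frac{30955429654}{173779}$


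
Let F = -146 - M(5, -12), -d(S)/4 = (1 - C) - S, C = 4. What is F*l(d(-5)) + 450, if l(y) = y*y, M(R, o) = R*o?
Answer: -5054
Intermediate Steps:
d(S) = 12 + 4*S (d(S) = -4*((1 - 1*4) - S) = -4*((1 - 4) - S) = -4*(-3 - S) = 12 + 4*S)
l(y) = y²
F = -86 (F = -146 - 5*(-12) = -146 - 1*(-60) = -146 + 60 = -86)
F*l(d(-5)) + 450 = -86*(12 + 4*(-5))² + 450 = -86*(12 - 20)² + 450 = -86*(-8)² + 450 = -86*64 + 450 = -5504 + 450 = -5054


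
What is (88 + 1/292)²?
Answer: 660335809/85264 ≈ 7744.6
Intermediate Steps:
(88 + 1/292)² = (25697/292)² = 660335809/85264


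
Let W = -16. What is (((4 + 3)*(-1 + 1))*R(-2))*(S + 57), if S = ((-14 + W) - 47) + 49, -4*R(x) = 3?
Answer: 0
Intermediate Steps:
R(x) = -¾ (R(x) = -¼*3 = -¾)
S = -28 (S = ((-14 - 16) - 47) + 49 = (-30 - 47) + 49 = -77 + 49 = -28)
(((4 + 3)*(-1 + 1))*R(-2))*(S + 57) = (((4 + 3)*(-1 + 1))*(-¾))*(-28 + 57) = ((7*0)*(-¾))*29 = (0*(-¾))*29 = 0*29 = 0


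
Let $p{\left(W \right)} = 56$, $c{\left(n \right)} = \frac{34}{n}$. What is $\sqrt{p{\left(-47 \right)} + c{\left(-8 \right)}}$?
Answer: $\frac{3 \sqrt{23}}{2} \approx 7.1937$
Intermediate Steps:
$\sqrt{p{\left(-47 \right)} + c{\left(-8 \right)}} = \sqrt{56 + \frac{34}{-8}} = \sqrt{56 + 34 \left(- \frac{1}{8}\right)} = \sqrt{56 - \frac{17}{4}} = \sqrt{\frac{207}{4}} = \frac{3 \sqrt{23}}{2}$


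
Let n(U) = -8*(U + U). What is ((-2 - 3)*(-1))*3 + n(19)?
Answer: -289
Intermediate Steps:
n(U) = -16*U
((-2 - 3)*(-1))*3 + n(19) = ((-2 - 3)*(-1))*3 - 16*19 = -5*(-1)*3 - 304 = 5*3 - 304 = 15 - 304 = -289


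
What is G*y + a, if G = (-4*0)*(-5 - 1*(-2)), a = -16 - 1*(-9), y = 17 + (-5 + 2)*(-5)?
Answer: -7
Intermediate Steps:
y = 32 (y = 17 - 3*(-5) = 17 + 15 = 32)
a = -7 (a = -16 + 9 = -7)
G = 0 (G = 0*(-5 + 2) = 0*(-3) = 0)
G*y + a = 0*32 - 7 = 0 - 7 = -7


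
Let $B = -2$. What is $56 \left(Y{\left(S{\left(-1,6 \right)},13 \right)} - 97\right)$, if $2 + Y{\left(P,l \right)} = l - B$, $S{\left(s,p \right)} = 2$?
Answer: $-4704$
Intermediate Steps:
$Y{\left(P,l \right)} = l$ ($Y{\left(P,l \right)} = -2 + \left(l - -2\right) = -2 + \left(l + 2\right) = -2 + \left(2 + l\right) = l$)
$56 \left(Y{\left(S{\left(-1,6 \right)},13 \right)} - 97\right) = 56 \left(13 - 97\right) = 56 \left(-84\right) = -4704$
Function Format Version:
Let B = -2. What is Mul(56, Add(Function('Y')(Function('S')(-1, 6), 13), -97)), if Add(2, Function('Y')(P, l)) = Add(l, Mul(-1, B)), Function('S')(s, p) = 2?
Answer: -4704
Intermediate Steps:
Function('Y')(P, l) = l (Function('Y')(P, l) = Add(-2, Add(l, Mul(-1, -2))) = Add(-2, Add(l, 2)) = Add(-2, Add(2, l)) = l)
Mul(56, Add(Function('Y')(Function('S')(-1, 6), 13), -97)) = Mul(56, Add(13, -97)) = Mul(56, -84) = -4704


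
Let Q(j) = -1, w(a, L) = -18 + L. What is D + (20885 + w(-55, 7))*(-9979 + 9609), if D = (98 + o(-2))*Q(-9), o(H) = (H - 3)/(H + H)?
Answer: -30893917/4 ≈ -7.7235e+6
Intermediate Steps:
o(H) = (-3 + H)/(2*H) (o(H) = (-3 + H)/((2*H)) = (-3 + H)*(1/(2*H)) = (-3 + H)/(2*H))
D = -397/4 (D = (98 + (1/2)*(-3 - 2)/(-2))*(-1) = (98 + (1/2)*(-1/2)*(-5))*(-1) = (98 + 5/4)*(-1) = (397/4)*(-1) = -397/4 ≈ -99.250)
D + (20885 + w(-55, 7))*(-9979 + 9609) = -397/4 + (20885 + (-18 + 7))*(-9979 + 9609) = -397/4 + (20885 - 11)*(-370) = -397/4 + 20874*(-370) = -397/4 - 7723380 = -30893917/4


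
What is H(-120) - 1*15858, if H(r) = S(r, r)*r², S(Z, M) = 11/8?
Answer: 3942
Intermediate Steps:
S(Z, M) = 11/8 (S(Z, M) = 11*(⅛) = 11/8)
H(r) = 11*r²/8
H(-120) - 1*15858 = (11/8)*(-120)² - 1*15858 = (11/8)*14400 - 15858 = 19800 - 15858 = 3942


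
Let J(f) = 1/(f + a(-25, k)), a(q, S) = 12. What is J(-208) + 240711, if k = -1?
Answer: 47179355/196 ≈ 2.4071e+5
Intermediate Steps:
J(f) = 1/(12 + f) (J(f) = 1/(f + 12) = 1/(12 + f))
J(-208) + 240711 = 1/(12 - 208) + 240711 = 1/(-196) + 240711 = -1/196 + 240711 = 47179355/196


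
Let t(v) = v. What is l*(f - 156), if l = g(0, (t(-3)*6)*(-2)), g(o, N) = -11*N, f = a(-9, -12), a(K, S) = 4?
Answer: 60192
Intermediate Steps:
f = 4
l = -396 (l = -11*(-3*6)*(-2) = -(-198)*(-2) = -11*36 = -396)
l*(f - 156) = -396*(4 - 156) = -396*(-152) = 60192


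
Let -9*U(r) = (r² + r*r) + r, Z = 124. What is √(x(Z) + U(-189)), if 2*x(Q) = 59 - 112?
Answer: I*√31774/2 ≈ 89.126*I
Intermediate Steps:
U(r) = -2*r²/9 - r/9 (U(r) = -((r² + r*r) + r)/9 = -((r² + r²) + r)/9 = -(2*r² + r)/9 = -(r + 2*r²)/9 = -2*r²/9 - r/9)
x(Q) = -53/2 (x(Q) = (59 - 112)/2 = (½)*(-53) = -53/2)
√(x(Z) + U(-189)) = √(-53/2 - ⅑*(-189)*(1 + 2*(-189))) = √(-53/2 - ⅑*(-189)*(1 - 378)) = √(-53/2 - ⅑*(-189)*(-377)) = √(-53/2 - 7917) = √(-15887/2) = I*√31774/2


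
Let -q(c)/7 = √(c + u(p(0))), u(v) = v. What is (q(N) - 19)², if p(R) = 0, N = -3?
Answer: 214 + 266*I*√3 ≈ 214.0 + 460.73*I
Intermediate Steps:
q(c) = -7*√c (q(c) = -7*√(c + 0) = -7*√c)
(q(N) - 19)² = (-7*I*√3 - 19)² = (-19 - 7*I*√3)²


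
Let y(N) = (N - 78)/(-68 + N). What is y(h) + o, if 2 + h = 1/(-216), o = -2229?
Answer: -33687428/15121 ≈ -2227.9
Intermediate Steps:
h = -433/216 (h = -2 + 1/(-216) = -2 - 1/216 = -433/216 ≈ -2.0046)
y(N) = (-78 + N)/(-68 + N)
y(h) + o = (-78 - 433/216)/(-68 - 433/216) - 2229 = -17281/216/(-15121/216) - 2229 = -216/15121*(-17281/216) - 2229 = 17281/15121 - 2229 = -33687428/15121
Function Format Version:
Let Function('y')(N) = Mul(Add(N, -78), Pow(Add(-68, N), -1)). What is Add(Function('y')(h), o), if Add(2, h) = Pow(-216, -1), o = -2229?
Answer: Rational(-33687428, 15121) ≈ -2227.9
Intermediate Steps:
h = Rational(-433, 216) (h = Add(-2, Pow(-216, -1)) = Add(-2, Rational(-1, 216)) = Rational(-433, 216) ≈ -2.0046)
Function('y')(N) = Mul(Pow(Add(-68, N), -1), Add(-78, N)) (Function('y')(N) = Mul(Add(-78, N), Pow(Add(-68, N), -1)) = Mul(Pow(Add(-68, N), -1), Add(-78, N)))
Add(Function('y')(h), o) = Add(Mul(Pow(Add(-68, Rational(-433, 216)), -1), Add(-78, Rational(-433, 216))), -2229) = Add(Mul(Pow(Rational(-15121, 216), -1), Rational(-17281, 216)), -2229) = Add(Mul(Rational(-216, 15121), Rational(-17281, 216)), -2229) = Add(Rational(17281, 15121), -2229) = Rational(-33687428, 15121)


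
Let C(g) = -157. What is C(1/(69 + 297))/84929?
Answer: -157/84929 ≈ -0.0018486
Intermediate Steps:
C(1/(69 + 297))/84929 = -157/84929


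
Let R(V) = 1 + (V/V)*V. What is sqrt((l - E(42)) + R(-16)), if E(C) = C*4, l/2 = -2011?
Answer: 29*I*sqrt(5) ≈ 64.846*I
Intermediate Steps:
l = -4022 (l = 2*(-2011) = -4022)
E(C) = 4*C
R(V) = 1 + V (R(V) = 1 + 1*V = 1 + V)
sqrt((l - E(42)) + R(-16)) = sqrt((-4022 - 4*42) + (1 - 16)) = sqrt((-4022 - 1*168) - 15) = sqrt((-4022 - 168) - 15) = sqrt(-4190 - 15) = sqrt(-4205) = 29*I*sqrt(5)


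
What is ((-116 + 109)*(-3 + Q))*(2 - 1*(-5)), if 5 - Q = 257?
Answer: 12495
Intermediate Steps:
Q = -252 (Q = 5 - 1*257 = 5 - 257 = -252)
((-116 + 109)*(-3 + Q))*(2 - 1*(-5)) = ((-116 + 109)*(-3 - 252))*(2 - 1*(-5)) = (-7*(-255))*(2 + 5) = 1785*7 = 12495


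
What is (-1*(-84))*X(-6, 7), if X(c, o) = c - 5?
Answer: -924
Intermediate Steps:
X(c, o) = -5 + c
(-1*(-84))*X(-6, 7) = (-1*(-84))*(-5 - 6) = 84*(-11) = -924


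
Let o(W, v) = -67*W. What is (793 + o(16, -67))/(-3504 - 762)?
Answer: 31/474 ≈ 0.065401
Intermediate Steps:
(793 + o(16, -67))/(-3504 - 762) = (793 - 67*16)/(-3504 - 762) = (793 - 1072)/(-4266) = -279*(-1/4266) = 31/474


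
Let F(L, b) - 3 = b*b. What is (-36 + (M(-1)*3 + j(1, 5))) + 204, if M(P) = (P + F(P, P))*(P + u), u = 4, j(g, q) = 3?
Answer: 198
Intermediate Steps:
F(L, b) = 3 + b**2 (F(L, b) = 3 + b*b = 3 + b**2)
M(P) = (4 + P)*(3 + P + P**2) (M(P) = (P + (3 + P**2))*(P + 4) = (3 + P + P**2)*(4 + P) = (4 + P)*(3 + P + P**2))
(-36 + (M(-1)*3 + j(1, 5))) + 204 = (-36 + ((12 + (-1)**3 + 5*(-1)**2 + 7*(-1))*3 + 3)) + 204 = (-36 + ((12 - 1 + 5*1 - 7)*3 + 3)) + 204 = (-36 + ((12 - 1 + 5 - 7)*3 + 3)) + 204 = (-36 + (9*3 + 3)) + 204 = (-36 + (27 + 3)) + 204 = (-36 + 30) + 204 = -6 + 204 = 198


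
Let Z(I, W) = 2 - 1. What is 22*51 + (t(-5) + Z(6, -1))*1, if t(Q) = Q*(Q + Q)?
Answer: 1173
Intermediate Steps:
Z(I, W) = 1
t(Q) = 2*Q² (t(Q) = Q*(2*Q) = 2*Q²)
22*51 + (t(-5) + Z(6, -1))*1 = 22*51 + (2*(-5)² + 1)*1 = 1122 + (2*25 + 1)*1 = 1122 + (50 + 1)*1 = 1122 + 51*1 = 1122 + 51 = 1173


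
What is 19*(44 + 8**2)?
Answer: 2052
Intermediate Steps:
19*(44 + 8**2) = 19*(44 + 64) = 19*108 = 2052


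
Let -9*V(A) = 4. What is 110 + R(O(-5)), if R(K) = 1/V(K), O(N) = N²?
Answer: 431/4 ≈ 107.75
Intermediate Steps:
V(A) = -4/9 (V(A) = -⅑*4 = -4/9)
R(K) = -9/4 (R(K) = 1/(-4/9) = -9/4)
110 + R(O(-5)) = 110 - 9/4 = 431/4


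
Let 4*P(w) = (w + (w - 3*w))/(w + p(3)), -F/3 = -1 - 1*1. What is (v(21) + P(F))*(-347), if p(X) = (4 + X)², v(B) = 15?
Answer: -571509/110 ≈ -5195.5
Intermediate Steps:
F = 6 (F = -3*(-1 - 1*1) = -3*(-1 - 1) = -3*(-2) = 6)
P(w) = -w/(4*(49 + w)) (P(w) = ((w + (w - 3*w))/(w + (4 + 3)²))/4 = ((w - 2*w)/(w + 7²))/4 = ((-w)/(w + 49))/4 = ((-w)/(49 + w))/4 = (-w/(49 + w))/4 = -w/(4*(49 + w)))
(v(21) + P(F))*(-347) = (15 - 1*6/(196 + 4*6))*(-347) = (15 - 1*6/(196 + 24))*(-347) = (15 - 1*6/220)*(-347) = (15 - 1*6*1/220)*(-347) = (15 - 3/110)*(-347) = (1647/110)*(-347) = -571509/110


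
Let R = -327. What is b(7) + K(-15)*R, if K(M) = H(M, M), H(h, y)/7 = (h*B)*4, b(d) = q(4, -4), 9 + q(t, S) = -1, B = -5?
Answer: -686710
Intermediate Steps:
q(t, S) = -10 (q(t, S) = -9 - 1 = -10)
b(d) = -10
H(h, y) = -140*h (H(h, y) = 7*((h*(-5))*4) = 7*(-5*h*4) = 7*(-20*h) = -140*h)
K(M) = -140*M
b(7) + K(-15)*R = -10 - 140*(-15)*(-327) = -10 + 2100*(-327) = -10 - 686700 = -686710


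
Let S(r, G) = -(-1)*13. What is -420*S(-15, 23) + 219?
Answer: -5241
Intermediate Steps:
S(r, G) = 13 (S(r, G) = -1*(-13) = 13)
-420*S(-15, 23) + 219 = -420*13 + 219 = -5460 + 219 = -5241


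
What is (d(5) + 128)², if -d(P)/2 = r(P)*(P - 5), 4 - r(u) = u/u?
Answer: 16384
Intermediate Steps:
r(u) = 3 (r(u) = 4 - u/u = 4 - 1*1 = 4 - 1 = 3)
d(P) = 30 - 6*P (d(P) = -6*(P - 5) = -6*(-5 + P) = -2*(-15 + 3*P) = 30 - 6*P)
(d(5) + 128)² = ((30 - 6*5) + 128)² = ((30 - 30) + 128)² = (0 + 128)² = 128² = 16384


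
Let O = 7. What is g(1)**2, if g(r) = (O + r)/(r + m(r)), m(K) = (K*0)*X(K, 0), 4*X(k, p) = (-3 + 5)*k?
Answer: 64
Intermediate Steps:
X(k, p) = k/2 (X(k, p) = ((-3 + 5)*k)/4 = (2*k)/4 = k/2)
m(K) = 0 (m(K) = (K*0)*(K/2) = 0*(K/2) = 0)
g(r) = (7 + r)/r (g(r) = (7 + r)/(r + 0) = (7 + r)/r)
g(1)**2 = ((7 + 1)/1)**2 = (1*8)**2 = 8**2 = 64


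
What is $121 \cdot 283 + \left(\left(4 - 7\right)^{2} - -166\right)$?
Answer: $34418$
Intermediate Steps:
$121 \cdot 283 + \left(\left(4 - 7\right)^{2} - -166\right) = 34243 + \left(\left(-3\right)^{2} + 166\right) = 34243 + \left(9 + 166\right) = 34243 + 175 = 34418$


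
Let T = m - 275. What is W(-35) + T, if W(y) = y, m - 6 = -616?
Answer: -920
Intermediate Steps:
m = -610 (m = 6 - 616 = -610)
T = -885 (T = -610 - 275 = -885)
W(-35) + T = -35 - 885 = -920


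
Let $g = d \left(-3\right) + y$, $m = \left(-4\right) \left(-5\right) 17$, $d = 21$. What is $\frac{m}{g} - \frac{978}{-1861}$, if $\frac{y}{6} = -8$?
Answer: $- \frac{524182}{206571} \approx -2.5375$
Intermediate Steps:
$y = -48$ ($y = 6 \left(-8\right) = -48$)
$m = 340$ ($m = 20 \cdot 17 = 340$)
$g = -111$ ($g = 21 \left(-3\right) - 48 = -63 - 48 = -111$)
$\frac{m}{g} - \frac{978}{-1861} = \frac{340}{-111} - \frac{978}{-1861} = 340 \left(- \frac{1}{111}\right) - - \frac{978}{1861} = - \frac{340}{111} + \frac{978}{1861} = - \frac{524182}{206571}$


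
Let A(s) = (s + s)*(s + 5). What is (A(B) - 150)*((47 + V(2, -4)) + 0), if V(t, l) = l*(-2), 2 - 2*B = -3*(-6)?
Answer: -5610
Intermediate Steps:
B = -8 (B = 1 - (-3)*(-6)/2 = 1 - 1/2*18 = 1 - 9 = -8)
V(t, l) = -2*l
A(s) = 2*s*(5 + s) (A(s) = (2*s)*(5 + s) = 2*s*(5 + s))
(A(B) - 150)*((47 + V(2, -4)) + 0) = (2*(-8)*(5 - 8) - 150)*((47 - 2*(-4)) + 0) = (2*(-8)*(-3) - 150)*((47 + 8) + 0) = (48 - 150)*(55 + 0) = -102*55 = -5610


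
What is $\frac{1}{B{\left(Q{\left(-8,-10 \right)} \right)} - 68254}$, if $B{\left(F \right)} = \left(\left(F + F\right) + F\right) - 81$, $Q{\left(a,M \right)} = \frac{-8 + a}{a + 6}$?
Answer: $- \frac{1}{68311} \approx -1.4639 \cdot 10^{-5}$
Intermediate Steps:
$Q{\left(a,M \right)} = \frac{-8 + a}{6 + a}$
$B{\left(F \right)} = -81 + 3 F$ ($B{\left(F \right)} = \left(2 F + F\right) - 81 = 3 F - 81 = -81 + 3 F$)
$\frac{1}{B{\left(Q{\left(-8,-10 \right)} \right)} - 68254} = \frac{1}{\left(-81 + 3 \frac{-8 - 8}{6 - 8}\right) - 68254} = \frac{1}{\left(-81 + 3 \frac{1}{-2} \left(-16\right)\right) - 68254} = \frac{1}{\left(-81 + 3 \left(\left(- \frac{1}{2}\right) \left(-16\right)\right)\right) - 68254} = \frac{1}{\left(-81 + 3 \cdot 8\right) - 68254} = \frac{1}{\left(-81 + 24\right) - 68254} = \frac{1}{-57 - 68254} = \frac{1}{-68311} = - \frac{1}{68311}$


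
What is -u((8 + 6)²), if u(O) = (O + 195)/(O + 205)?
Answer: -391/401 ≈ -0.97506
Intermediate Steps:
u(O) = (195 + O)/(205 + O)
-u((8 + 6)²) = -(195 + (8 + 6)²)/(205 + (8 + 6)²) = -(195 + 14²)/(205 + 14²) = -(195 + 196)/(205 + 196) = -391/401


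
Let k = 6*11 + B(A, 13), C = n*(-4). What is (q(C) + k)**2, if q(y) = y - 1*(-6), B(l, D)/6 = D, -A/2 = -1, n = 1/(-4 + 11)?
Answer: 1094116/49 ≈ 22329.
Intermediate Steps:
n = 1/7 ≈ 0.14286
A = 2 (A = -2*(-1) = 2)
B(l, D) = 6*D
C = -4/7 (C = (1/7)*(-4) = -4/7 ≈ -0.57143)
k = 144 (k = 6*11 + 6*13 = 66 + 78 = 144)
q(y) = 6 + y (q(y) = y + 6 = 6 + y)
(q(C) + k)**2 = ((6 - 4/7) + 144)**2 = (38/7 + 144)**2 = (1046/7)**2 = 1094116/49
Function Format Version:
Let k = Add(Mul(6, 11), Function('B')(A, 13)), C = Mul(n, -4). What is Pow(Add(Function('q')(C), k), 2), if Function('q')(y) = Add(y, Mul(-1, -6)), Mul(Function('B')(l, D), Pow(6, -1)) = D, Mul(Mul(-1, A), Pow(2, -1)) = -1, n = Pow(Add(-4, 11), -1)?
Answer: Rational(1094116, 49) ≈ 22329.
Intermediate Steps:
n = Rational(1, 7) (n = Pow(7, -1) = Rational(1, 7) ≈ 0.14286)
A = 2 (A = Mul(-2, -1) = 2)
Function('B')(l, D) = Mul(6, D)
C = Rational(-4, 7) (C = Mul(Rational(1, 7), -4) = Rational(-4, 7) ≈ -0.57143)
k = 144 (k = Add(Mul(6, 11), Mul(6, 13)) = Add(66, 78) = 144)
Function('q')(y) = Add(6, y) (Function('q')(y) = Add(y, 6) = Add(6, y))
Pow(Add(Function('q')(C), k), 2) = Pow(Add(Add(6, Rational(-4, 7)), 144), 2) = Pow(Add(Rational(38, 7), 144), 2) = Pow(Rational(1046, 7), 2) = Rational(1094116, 49)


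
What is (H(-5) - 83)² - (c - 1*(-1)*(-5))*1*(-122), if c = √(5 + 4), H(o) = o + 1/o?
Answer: 188381/25 ≈ 7535.2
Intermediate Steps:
c = 3 (c = √9 = 3)
(H(-5) - 83)² - (c - 1*(-1)*(-5))*1*(-122) = ((-5 + 1/(-5)) - 83)² - (3 - 1*(-1)*(-5))*1*(-122) = ((-5 - ⅕) - 83)² - (3 + 1*(-5))*1*(-122) = (-26/5 - 83)² - (3 - 5)*1*(-122) = (-441/5)² - (-2*1)*(-122) = 194481/25 - (-2)*(-122) = 194481/25 - 1*244 = 194481/25 - 244 = 188381/25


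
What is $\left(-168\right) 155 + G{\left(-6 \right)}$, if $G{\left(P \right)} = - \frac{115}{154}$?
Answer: $- \frac{4010275}{154} \approx -26041.0$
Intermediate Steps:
$G{\left(P \right)} = - \frac{115}{154}$ ($G{\left(P \right)} = \left(-115\right) \frac{1}{154} = - \frac{115}{154}$)
$\left(-168\right) 155 + G{\left(-6 \right)} = \left(-168\right) 155 - \frac{115}{154} = -26040 - \frac{115}{154} = - \frac{4010275}{154}$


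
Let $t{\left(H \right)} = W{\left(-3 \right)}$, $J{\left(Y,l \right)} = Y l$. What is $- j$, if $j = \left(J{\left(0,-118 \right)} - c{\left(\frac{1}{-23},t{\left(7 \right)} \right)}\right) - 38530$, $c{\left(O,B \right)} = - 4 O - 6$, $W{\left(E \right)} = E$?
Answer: $\frac{886056}{23} \approx 38524.0$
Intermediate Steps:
$t{\left(H \right)} = -3$
$c{\left(O,B \right)} = -6 - 4 O$
$j = - \frac{886056}{23}$ ($j = \left(0 \left(-118\right) - \left(-6 - \frac{4}{-23}\right)\right) - 38530 = \left(0 - \left(-6 - - \frac{4}{23}\right)\right) - 38530 = \left(0 - \left(-6 + \frac{4}{23}\right)\right) - 38530 = \left(0 - - \frac{134}{23}\right) - 38530 = \left(0 + \frac{134}{23}\right) - 38530 = \frac{134}{23} - 38530 = - \frac{886056}{23} \approx -38524.0$)
$- j = \left(-1\right) \left(- \frac{886056}{23}\right) = \frac{886056}{23}$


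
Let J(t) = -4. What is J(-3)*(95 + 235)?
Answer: -1320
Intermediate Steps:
J(-3)*(95 + 235) = -4*(95 + 235) = -4*330 = -1320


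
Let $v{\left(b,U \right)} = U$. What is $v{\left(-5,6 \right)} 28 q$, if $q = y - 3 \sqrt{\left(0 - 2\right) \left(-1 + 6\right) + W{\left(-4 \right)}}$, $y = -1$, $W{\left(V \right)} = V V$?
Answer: $-168 - 504 \sqrt{6} \approx -1402.5$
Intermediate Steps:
$W{\left(V \right)} = V^{2}$
$q = -1 - 3 \sqrt{6}$ ($q = -1 - 3 \sqrt{\left(0 - 2\right) \left(-1 + 6\right) + \left(-4\right)^{2}} = -1 - 3 \sqrt{\left(-2\right) 5 + 16} = -1 - 3 \sqrt{-10 + 16} = -1 - 3 \sqrt{6} \approx -8.3485$)
$v{\left(-5,6 \right)} 28 q = 6 \cdot 28 \left(-1 - 3 \sqrt{6}\right) = 168 \left(-1 - 3 \sqrt{6}\right) = -168 - 504 \sqrt{6}$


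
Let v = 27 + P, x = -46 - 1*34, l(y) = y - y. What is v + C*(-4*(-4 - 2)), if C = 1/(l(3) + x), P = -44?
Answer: -173/10 ≈ -17.300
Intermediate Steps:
l(y) = 0
x = -80 (x = -46 - 34 = -80)
C = -1/80 (C = 1/(0 - 80) = 1/(-80) = -1/80 ≈ -0.012500)
v = -17 (v = 27 - 44 = -17)
v + C*(-4*(-4 - 2)) = -17 - (-1)*(-4 - 2)/20 = -17 - (-1)*(-6)/20 = -17 - 1/80*24 = -17 - 3/10 = -173/10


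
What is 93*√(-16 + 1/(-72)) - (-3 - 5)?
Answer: 8 + 31*I*√2306/4 ≈ 8.0 + 372.16*I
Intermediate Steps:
93*√(-16 + 1/(-72)) - (-3 - 5) = 93*√(-16 + 1*(-1/72)) - 1*(-8) = 93*√(-16 - 1/72) + 8 = 93*√(-1153/72) + 8 = 93*(I*√2306/12) + 8 = 31*I*√2306/4 + 8 = 8 + 31*I*√2306/4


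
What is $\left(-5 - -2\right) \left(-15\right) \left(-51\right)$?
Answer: $-2295$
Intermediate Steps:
$\left(-5 - -2\right) \left(-15\right) \left(-51\right) = \left(-5 + 2\right) \left(-15\right) \left(-51\right) = \left(-3\right) \left(-15\right) \left(-51\right) = 45 \left(-51\right) = -2295$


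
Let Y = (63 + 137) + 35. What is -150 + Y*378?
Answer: 88680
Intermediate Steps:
Y = 235 (Y = 200 + 35 = 235)
-150 + Y*378 = -150 + 235*378 = -150 + 88830 = 88680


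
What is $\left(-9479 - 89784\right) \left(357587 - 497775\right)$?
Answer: $13915481444$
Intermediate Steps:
$\left(-9479 - 89784\right) \left(357587 - 497775\right) = \left(-9479 - 89784\right) \left(-140188\right) = \left(-99263\right) \left(-140188\right) = 13915481444$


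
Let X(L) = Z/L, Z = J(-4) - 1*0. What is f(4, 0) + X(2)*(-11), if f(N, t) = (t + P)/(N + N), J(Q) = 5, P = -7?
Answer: -227/8 ≈ -28.375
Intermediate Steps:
f(N, t) = (-7 + t)/(2*N) (f(N, t) = (t - 7)/(N + N) = (-7 + t)/((2*N)) = (-7 + t)*(1/(2*N)) = (-7 + t)/(2*N))
Z = 5 (Z = 5 - 1*0 = 5 + 0 = 5)
X(L) = 5/L
f(4, 0) + X(2)*(-11) = (½)*(-7 + 0)/4 + (5/2)*(-11) = (½)*(¼)*(-7) + (5*(½))*(-11) = -7/8 + (5/2)*(-11) = -7/8 - 55/2 = -227/8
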